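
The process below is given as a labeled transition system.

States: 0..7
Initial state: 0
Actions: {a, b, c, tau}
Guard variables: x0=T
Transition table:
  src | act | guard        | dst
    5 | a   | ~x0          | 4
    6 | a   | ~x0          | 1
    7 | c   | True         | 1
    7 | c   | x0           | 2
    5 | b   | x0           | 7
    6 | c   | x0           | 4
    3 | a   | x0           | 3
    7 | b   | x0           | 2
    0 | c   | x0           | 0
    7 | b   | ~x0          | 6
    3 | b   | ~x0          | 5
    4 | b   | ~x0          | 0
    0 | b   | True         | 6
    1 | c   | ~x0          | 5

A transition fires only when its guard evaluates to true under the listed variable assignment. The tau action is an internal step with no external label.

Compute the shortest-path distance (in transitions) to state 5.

BFS to 5:
  L0 = {0}
  L1 = {6}
  L2 = {4}
5 never appears.

Answer: UNREACHABLE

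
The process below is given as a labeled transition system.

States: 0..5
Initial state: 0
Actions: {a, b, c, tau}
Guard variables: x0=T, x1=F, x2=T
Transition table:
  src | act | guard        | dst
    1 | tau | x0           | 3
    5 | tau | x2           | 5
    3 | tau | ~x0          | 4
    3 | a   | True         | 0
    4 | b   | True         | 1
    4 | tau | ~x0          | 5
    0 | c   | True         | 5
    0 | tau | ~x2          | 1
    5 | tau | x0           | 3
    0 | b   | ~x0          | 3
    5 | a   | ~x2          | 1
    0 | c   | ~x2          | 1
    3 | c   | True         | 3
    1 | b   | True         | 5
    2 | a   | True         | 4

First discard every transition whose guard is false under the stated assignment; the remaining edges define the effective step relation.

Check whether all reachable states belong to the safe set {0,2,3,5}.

Answer: INVARIANT HOLDS

Working:
Safe = {0,2,3,5}
Reachable = {0,3,5}
  0: ✓
  3: ✓
  5: ✓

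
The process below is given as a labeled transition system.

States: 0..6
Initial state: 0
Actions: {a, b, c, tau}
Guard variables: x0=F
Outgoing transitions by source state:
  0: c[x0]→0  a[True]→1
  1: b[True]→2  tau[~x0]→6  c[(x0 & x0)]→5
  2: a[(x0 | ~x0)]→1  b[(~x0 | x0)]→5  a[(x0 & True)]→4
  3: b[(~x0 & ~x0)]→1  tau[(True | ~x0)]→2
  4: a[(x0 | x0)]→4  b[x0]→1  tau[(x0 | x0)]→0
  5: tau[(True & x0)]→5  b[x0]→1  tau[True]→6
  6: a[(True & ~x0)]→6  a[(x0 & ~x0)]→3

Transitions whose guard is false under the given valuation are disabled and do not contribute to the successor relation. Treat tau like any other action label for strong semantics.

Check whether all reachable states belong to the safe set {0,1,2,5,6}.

Inv-set: {0,1,2,5,6}
Reachable = {0,1,2,5,6}
  0: safe
  1: safe
  2: safe
  5: safe
  6: safe

Answer: INVARIANT HOLDS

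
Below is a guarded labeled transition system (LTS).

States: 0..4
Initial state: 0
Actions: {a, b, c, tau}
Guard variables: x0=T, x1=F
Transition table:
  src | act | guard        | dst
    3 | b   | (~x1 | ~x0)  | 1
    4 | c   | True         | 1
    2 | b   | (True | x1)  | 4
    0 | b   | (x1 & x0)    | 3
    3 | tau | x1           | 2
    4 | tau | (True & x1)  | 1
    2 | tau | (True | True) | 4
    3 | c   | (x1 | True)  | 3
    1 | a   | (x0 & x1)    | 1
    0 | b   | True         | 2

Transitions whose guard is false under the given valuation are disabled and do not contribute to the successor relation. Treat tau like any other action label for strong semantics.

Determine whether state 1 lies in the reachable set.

6 transition(s) survive guard evaluation.
L0 = {0}
L1 = {2}  now seen {0,2}
L2 = {4}  now seen {0,2,4}
L3 = {1}  now seen {0,1,2,4}
R = {0,1,2,4}
trace reaching 1: b·b·c

Answer: REACHABLE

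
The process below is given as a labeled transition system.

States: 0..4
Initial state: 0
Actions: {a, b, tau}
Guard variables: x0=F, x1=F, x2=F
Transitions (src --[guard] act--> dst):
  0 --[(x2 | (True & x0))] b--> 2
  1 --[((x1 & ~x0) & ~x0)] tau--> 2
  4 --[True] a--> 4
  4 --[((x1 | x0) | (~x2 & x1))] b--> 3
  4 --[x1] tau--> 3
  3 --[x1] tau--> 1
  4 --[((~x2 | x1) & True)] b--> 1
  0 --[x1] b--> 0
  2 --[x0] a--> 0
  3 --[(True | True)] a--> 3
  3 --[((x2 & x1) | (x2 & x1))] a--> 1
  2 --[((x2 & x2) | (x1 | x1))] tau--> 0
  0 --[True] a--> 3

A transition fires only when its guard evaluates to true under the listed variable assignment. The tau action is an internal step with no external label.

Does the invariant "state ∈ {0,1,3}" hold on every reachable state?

Allowed set {0,1,3}
R = {0,3}
  0: ✓
  3: ✓

Answer: INVARIANT HOLDS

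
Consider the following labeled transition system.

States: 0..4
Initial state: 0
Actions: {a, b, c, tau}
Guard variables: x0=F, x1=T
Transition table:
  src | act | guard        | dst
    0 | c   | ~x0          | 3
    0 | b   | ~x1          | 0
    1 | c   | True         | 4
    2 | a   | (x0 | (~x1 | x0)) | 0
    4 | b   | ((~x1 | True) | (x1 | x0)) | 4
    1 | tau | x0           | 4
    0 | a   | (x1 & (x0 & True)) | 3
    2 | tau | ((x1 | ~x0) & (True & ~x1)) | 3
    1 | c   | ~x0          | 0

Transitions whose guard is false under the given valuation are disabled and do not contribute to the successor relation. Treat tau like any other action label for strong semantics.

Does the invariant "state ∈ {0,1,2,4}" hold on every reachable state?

Answer: INVARIANT VIOLATED at state 3

Trace:
Allowed set {0,1,2,4}
Reach set: {0,3}
  0: ✓
  3: ✗ unsafe
counterexample path to 3: c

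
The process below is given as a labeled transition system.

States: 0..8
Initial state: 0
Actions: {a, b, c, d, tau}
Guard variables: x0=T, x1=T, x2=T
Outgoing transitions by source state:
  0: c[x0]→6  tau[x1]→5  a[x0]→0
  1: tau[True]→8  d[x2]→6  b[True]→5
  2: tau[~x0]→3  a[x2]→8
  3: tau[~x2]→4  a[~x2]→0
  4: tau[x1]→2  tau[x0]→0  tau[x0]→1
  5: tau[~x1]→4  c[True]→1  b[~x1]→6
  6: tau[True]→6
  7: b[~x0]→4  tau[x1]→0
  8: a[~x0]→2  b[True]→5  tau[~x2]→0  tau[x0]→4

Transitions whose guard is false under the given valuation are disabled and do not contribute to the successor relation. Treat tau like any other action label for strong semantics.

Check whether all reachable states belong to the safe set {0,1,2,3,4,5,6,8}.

Inv-set: {0,1,2,3,4,5,6,8}
Reach set: {0,1,2,4,5,6,8}
  0: ✓
  1: ✓
  2: ✓
  4: ✓
  5: ✓
  6: ✓
  8: ✓

Answer: INVARIANT HOLDS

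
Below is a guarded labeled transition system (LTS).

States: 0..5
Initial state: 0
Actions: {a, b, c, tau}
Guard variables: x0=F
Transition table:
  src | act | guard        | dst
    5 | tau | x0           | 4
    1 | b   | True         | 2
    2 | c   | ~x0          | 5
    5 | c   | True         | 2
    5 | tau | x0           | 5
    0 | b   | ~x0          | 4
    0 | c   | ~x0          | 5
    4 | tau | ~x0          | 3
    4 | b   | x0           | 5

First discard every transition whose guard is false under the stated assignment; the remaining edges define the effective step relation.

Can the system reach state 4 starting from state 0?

Answer: REACHABLE

Analysis:
6 transition(s) survive guard evaluation.
Layer 0: {0}
Layer 1: {4,5}  now seen {0,4,5}
Layer 2: {2,3}  now seen {0,2,3,4,5}
R = {0,2,3,4,5}
witness 4: b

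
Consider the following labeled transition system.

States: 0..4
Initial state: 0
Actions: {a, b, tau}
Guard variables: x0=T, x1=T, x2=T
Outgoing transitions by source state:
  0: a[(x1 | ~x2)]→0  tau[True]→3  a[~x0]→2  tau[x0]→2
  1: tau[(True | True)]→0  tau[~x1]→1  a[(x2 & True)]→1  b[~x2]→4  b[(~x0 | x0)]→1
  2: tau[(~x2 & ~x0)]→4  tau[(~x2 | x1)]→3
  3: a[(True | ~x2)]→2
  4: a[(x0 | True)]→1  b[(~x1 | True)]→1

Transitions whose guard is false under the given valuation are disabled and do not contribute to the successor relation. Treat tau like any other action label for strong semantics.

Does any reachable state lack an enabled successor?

R = {0,2,3}
  0: a→0  tau→2  tau→3  [3 out]
  2: tau→3  [1 out]
  3: a→2  [1 out]

Answer: DEADLOCK-FREE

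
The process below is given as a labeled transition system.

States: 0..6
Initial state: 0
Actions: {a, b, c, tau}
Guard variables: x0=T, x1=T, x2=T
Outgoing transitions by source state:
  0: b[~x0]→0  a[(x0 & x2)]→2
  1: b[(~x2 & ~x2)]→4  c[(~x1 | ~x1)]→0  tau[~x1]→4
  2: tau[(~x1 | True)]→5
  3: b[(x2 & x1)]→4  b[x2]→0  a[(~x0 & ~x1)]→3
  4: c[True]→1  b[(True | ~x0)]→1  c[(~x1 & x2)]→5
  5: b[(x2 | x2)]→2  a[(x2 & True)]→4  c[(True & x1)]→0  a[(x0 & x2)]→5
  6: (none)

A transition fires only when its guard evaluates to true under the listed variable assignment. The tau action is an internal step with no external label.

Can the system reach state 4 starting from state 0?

Answer: REACHABLE

Analysis:
After dropping false guards: 10 live edges.
Layer 0: {0}
Layer 1: {2}  total {0,2}
Layer 2: {5}  total {0,2,5}
Layer 3: {4}  total {0,2,4,5}
Layer 4: {1}  total {0,1,2,4,5}
Reachable = {0,1,2,4,5}
trace reaching 4: a·tau·a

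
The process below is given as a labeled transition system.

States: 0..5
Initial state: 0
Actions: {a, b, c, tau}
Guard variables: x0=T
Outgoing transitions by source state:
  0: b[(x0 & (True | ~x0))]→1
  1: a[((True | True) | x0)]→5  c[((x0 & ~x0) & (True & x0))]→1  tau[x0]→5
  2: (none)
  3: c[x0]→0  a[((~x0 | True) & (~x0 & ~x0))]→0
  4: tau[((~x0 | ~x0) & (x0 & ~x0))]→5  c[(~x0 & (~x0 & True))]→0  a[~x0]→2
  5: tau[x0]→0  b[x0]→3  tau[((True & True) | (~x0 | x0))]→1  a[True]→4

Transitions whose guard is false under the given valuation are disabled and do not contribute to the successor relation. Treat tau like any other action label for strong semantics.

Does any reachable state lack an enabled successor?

R = {0,1,3,4,5}
  0: b→1  [1 exit(s)]
  1: a→5  tau→5  [2 exit(s)]
  3: c→0  [1 exit(s)]
  4: ∅  [STUCK]
  5: a→4  b→3  tau→0  tau→1  [4 exit(s)]
Path to 4: b·a·a

Answer: DEADLOCK at state 4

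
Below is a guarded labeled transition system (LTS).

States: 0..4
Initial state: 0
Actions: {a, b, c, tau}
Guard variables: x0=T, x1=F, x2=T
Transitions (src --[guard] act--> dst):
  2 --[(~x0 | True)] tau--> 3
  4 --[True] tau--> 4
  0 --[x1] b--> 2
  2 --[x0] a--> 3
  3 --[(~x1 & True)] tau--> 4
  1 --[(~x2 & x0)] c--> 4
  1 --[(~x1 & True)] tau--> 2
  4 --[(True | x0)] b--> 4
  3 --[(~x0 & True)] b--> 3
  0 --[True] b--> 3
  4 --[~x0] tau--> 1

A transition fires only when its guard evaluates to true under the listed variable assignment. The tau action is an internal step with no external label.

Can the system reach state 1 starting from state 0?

Guard filter leaves 7 enabled edge(s).
depth 0: {0}
depth 1: {3}  now seen {0,3}
depth 2: {4}  now seen {0,3,4}
Reachable = {0,3,4}

Answer: UNREACHABLE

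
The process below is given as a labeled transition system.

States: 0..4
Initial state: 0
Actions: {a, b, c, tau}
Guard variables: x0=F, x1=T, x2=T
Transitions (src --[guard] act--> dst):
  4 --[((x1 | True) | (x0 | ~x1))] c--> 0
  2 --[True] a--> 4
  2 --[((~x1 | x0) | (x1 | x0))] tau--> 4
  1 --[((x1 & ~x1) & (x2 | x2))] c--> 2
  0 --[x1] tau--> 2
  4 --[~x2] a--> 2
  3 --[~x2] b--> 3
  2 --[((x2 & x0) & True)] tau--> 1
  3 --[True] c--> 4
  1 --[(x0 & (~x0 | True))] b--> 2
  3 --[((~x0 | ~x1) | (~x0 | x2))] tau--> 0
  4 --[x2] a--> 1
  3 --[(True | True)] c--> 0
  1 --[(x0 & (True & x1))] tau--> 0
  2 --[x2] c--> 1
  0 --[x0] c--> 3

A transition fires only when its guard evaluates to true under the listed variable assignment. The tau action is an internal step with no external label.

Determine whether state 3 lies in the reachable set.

9 transition(s) survive guard evaluation.
L0 = {0}
L1 = {2}  cumulative {0,2}
L2 = {1,4}  cumulative {0,1,2,4}
R = {0,1,2,4}

Answer: UNREACHABLE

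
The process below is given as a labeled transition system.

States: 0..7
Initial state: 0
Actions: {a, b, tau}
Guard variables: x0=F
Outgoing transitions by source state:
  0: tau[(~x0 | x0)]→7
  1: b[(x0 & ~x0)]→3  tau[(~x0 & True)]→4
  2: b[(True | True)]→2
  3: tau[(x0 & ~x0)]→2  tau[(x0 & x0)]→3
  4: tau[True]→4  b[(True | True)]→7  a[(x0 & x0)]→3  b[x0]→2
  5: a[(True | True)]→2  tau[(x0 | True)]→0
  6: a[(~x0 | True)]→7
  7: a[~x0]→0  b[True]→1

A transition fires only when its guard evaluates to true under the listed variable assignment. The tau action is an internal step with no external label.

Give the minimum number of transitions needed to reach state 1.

Answer: 2

Trace:
BFS to 1:
  Layer 0: {0}
  Layer 1: {7}
  Layer 2: {1}
1 enters at depth 2; path tau·b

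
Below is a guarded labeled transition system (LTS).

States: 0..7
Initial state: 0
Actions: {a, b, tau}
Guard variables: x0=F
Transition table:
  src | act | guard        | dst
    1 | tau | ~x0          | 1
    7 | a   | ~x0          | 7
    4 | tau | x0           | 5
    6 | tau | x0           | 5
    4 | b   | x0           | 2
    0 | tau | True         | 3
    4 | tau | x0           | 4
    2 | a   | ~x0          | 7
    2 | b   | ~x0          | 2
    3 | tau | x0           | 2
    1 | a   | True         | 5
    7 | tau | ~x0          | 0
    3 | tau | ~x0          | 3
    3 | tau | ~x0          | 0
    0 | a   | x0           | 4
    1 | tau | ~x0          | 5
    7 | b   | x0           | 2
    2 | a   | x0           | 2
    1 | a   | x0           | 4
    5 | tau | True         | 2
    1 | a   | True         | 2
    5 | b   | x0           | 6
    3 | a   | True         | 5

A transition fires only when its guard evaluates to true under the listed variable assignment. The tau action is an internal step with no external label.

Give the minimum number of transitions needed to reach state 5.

Answer: 2

Working:
BFS to 5:
  Layer 0: {0}
  Layer 1: {3}
  Layer 2: {5}
first hit 5 at d=2 via tau·a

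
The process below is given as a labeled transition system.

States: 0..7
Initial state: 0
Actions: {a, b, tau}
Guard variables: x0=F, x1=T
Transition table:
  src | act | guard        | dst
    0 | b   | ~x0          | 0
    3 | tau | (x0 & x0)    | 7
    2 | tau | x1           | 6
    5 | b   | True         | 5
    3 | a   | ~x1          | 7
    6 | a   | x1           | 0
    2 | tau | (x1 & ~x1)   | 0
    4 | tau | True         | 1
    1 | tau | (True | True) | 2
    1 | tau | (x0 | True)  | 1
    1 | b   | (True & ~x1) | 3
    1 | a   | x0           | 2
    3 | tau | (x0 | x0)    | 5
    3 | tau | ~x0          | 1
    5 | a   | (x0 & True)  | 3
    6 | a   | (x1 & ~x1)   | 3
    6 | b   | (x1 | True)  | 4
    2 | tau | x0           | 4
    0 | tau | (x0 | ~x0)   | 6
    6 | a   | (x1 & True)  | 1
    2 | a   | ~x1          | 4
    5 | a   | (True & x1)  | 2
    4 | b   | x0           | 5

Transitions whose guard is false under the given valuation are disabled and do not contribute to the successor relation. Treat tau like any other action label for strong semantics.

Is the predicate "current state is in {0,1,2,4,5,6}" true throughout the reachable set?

Answer: INVARIANT HOLDS

Working:
Safe = {0,1,2,4,5,6}
Reach set: {0,1,2,4,6}
  0: safe
  1: safe
  2: safe
  4: safe
  6: safe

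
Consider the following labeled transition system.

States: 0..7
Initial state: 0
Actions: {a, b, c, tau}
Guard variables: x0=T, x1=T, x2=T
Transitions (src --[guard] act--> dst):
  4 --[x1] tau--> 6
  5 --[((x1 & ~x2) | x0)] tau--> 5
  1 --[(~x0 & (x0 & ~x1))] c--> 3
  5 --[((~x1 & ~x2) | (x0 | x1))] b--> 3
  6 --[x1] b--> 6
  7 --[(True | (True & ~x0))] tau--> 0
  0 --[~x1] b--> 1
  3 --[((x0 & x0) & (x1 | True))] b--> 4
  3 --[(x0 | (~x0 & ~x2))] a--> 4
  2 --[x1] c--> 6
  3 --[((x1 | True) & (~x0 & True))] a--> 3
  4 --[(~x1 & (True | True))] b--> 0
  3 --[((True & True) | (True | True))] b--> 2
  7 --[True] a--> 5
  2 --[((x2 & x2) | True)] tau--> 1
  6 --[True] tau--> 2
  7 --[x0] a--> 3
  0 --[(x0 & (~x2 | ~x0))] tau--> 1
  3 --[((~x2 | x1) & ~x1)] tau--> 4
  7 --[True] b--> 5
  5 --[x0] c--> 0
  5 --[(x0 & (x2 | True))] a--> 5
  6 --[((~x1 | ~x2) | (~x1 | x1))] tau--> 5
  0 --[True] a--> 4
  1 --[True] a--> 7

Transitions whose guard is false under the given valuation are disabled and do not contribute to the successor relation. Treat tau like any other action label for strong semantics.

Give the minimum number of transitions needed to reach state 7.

Answer: 5

Trace:
Layered search for 7:
  depth 0: {0}
  depth 1: {4}
  depth 2: {6}
  depth 3: {2,5}
  depth 4: {1,3}
  depth 5: {7}
first hit 7 at d=5 via a·tau·tau·tau·a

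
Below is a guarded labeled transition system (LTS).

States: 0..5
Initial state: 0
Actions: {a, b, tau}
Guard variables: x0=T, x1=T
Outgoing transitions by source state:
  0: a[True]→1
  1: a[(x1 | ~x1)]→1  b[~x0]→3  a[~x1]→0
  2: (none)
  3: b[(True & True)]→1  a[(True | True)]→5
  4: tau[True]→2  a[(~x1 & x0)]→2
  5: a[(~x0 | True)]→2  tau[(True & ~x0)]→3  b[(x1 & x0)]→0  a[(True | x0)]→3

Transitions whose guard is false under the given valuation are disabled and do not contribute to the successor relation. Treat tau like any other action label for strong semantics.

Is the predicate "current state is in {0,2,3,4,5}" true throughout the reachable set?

Inv-set: {0,2,3,4,5}
R = {0,1}
  0: ✓
  1: ✗ unsafe
counterexample path to 1: a

Answer: INVARIANT VIOLATED at state 1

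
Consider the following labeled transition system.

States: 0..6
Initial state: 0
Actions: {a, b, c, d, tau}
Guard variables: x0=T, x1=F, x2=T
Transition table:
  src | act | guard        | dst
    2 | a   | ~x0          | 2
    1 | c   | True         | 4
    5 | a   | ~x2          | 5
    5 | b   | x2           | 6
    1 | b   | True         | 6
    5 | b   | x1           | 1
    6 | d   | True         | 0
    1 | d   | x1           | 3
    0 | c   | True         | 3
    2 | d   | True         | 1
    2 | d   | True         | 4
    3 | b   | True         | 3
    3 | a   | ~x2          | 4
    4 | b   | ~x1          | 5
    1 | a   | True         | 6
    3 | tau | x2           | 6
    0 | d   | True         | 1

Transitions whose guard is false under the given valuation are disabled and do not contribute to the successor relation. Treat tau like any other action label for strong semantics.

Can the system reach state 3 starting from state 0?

Answer: REACHABLE

Trace:
12 transition(s) survive guard evaluation.
Layer 0: {0}
Layer 1: {1,3}  now seen {0,1,3}
Layer 2: {4,6}  now seen {0,1,3,4,6}
Layer 3: {5}  now seen {0,1,3,4,5,6}
R = {0,1,3,4,5,6}
witness 3: c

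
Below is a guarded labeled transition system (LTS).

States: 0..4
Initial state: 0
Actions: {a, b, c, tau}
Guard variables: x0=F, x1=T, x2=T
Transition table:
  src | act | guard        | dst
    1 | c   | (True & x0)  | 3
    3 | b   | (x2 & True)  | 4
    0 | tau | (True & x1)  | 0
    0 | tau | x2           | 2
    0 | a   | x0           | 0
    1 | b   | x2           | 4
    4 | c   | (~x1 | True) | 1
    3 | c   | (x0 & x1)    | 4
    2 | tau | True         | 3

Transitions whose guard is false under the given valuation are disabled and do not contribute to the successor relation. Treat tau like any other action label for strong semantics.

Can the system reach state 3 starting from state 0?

After dropping false guards: 6 live edges.
Layer 0: {0}
Layer 1: {2}  cumulative {0,2}
Layer 2: {3}  cumulative {0,2,3}
Layer 3: {4}  cumulative {0,2,3,4}
Layer 4: {1}  cumulative {0,1,2,3,4}
R = {0,1,2,3,4}
Path to 3: tau·tau

Answer: REACHABLE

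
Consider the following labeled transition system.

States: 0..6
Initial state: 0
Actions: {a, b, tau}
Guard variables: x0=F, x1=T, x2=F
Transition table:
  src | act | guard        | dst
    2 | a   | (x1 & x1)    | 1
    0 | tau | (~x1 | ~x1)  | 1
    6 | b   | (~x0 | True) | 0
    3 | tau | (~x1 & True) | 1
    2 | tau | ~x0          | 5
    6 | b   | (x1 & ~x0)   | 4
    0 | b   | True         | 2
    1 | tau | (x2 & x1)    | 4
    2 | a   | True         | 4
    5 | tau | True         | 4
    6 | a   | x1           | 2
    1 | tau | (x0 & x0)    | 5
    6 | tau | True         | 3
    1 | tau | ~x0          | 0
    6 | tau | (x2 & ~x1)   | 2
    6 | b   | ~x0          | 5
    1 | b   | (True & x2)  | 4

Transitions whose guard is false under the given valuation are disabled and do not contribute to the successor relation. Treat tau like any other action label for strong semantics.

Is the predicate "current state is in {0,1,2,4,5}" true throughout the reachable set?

Answer: INVARIANT HOLDS

Trace:
Allowed set {0,1,2,4,5}
Reach set: {0,1,2,4,5}
  0: ✓
  1: ✓
  2: ✓
  4: ✓
  5: ✓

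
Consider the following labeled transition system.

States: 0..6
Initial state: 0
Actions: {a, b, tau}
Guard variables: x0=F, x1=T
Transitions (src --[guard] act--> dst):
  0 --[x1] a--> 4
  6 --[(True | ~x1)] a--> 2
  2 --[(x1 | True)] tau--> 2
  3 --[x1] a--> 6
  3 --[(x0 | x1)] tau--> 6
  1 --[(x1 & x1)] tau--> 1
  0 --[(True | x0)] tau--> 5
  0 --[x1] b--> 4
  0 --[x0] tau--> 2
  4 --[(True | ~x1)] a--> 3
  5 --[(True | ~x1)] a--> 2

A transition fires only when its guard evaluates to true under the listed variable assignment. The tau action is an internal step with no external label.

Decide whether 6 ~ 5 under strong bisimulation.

Answer: BISIMILAR

Working:
Refine partition for ~:
  P[0] = {{0,1,2,3,4,5,6}}
  P[1] = {{0},{1,2},{3},{4,5,6}}
  P[2] = {{0},{1,2},{3},{4},{5,6}}
5 equivalence class(es) (converged in 3)
6∈{5,6}, 5∈{5,6}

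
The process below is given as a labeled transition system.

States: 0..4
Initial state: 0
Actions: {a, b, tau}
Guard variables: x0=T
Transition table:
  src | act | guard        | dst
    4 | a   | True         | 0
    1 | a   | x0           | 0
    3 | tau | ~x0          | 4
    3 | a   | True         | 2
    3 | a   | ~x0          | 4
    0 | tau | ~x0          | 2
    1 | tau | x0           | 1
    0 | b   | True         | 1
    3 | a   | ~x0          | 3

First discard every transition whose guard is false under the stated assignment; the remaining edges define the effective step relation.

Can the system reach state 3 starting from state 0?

Answer: UNREACHABLE

Trace:
Guard filter leaves 5 enabled edge(s).
L0 = {0}
L1 = {1}  total {0,1}
Reach set: {0,1}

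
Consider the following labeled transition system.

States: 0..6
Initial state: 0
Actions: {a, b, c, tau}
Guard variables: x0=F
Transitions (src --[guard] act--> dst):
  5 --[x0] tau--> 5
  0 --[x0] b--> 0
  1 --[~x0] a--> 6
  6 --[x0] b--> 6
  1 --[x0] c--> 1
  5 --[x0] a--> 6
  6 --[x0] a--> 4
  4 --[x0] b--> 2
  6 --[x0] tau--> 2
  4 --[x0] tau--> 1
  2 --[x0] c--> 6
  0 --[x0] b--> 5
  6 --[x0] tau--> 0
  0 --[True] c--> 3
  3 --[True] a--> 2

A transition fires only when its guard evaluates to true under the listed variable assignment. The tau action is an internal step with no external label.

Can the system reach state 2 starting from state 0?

Answer: REACHABLE

Working:
3 transition(s) survive guard evaluation.
depth 0: {0}
depth 1: {3}  cumulative {0,3}
depth 2: {2}  cumulative {0,2,3}
Reach set: {0,2,3}
witness 2: c·a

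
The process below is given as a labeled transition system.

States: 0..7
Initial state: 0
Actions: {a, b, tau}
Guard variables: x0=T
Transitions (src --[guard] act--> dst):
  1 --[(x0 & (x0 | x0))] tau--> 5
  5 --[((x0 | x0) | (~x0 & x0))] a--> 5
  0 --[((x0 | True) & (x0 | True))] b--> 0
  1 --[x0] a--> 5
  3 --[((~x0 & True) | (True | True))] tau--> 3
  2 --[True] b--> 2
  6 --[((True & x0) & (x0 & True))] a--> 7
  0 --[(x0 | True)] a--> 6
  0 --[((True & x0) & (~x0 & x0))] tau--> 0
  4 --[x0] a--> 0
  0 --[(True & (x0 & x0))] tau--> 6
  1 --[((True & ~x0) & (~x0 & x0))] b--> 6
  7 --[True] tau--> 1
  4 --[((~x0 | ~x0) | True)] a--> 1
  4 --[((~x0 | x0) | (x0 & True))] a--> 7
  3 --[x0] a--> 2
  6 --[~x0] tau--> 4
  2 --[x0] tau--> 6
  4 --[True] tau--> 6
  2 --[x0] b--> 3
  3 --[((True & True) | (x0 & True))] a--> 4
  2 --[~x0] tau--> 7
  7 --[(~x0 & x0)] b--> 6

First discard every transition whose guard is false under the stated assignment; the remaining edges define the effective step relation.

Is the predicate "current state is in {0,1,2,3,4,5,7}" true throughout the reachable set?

Inv-set: {0,1,2,3,4,5,7}
Reachable = {0,1,5,6,7}
  0: safe
  1: safe
  5: safe
  6: outside
  7: safe
witness against invariant: a → 6

Answer: INVARIANT VIOLATED at state 6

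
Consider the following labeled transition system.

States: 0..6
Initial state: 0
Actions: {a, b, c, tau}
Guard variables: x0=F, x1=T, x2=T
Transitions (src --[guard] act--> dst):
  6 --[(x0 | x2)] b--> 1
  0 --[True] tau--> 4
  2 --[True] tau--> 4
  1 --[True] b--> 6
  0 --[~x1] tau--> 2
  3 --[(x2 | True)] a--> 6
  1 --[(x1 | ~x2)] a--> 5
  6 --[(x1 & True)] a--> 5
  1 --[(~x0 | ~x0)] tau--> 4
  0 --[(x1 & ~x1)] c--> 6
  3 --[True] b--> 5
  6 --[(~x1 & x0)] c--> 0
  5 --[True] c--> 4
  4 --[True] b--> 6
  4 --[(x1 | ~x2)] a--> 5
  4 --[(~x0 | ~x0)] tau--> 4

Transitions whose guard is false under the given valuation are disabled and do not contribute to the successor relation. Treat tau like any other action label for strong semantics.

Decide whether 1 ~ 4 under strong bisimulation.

Refine partition for ~:
  π0 = {{0,1,2,3,4,5,6}}
  π1 = {{0,2},{1,4},{3,6},{5}}
  π2 = {{0,2},{1,4},{3},{5},{6}}
Fixed point at round 3; 5 class(es).
[1]={1,4}  [4]={1,4}

Answer: BISIMILAR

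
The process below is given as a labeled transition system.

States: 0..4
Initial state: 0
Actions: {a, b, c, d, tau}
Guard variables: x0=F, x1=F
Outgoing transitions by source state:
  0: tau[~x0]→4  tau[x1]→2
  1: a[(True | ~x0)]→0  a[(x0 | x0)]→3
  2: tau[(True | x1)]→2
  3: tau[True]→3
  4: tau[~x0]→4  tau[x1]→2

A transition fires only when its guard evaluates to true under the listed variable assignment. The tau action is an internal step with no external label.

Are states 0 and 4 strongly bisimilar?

Answer: BISIMILAR

Analysis:
Bisimulation quotient by refinement:
  π0 = {{0,1,2,3,4}}
  π1 = {{0,2,3,4},{1}}
stable after 2 split(s): 2 block(s)
class of 0: {0,2,3,4}; class of 4: {0,2,3,4}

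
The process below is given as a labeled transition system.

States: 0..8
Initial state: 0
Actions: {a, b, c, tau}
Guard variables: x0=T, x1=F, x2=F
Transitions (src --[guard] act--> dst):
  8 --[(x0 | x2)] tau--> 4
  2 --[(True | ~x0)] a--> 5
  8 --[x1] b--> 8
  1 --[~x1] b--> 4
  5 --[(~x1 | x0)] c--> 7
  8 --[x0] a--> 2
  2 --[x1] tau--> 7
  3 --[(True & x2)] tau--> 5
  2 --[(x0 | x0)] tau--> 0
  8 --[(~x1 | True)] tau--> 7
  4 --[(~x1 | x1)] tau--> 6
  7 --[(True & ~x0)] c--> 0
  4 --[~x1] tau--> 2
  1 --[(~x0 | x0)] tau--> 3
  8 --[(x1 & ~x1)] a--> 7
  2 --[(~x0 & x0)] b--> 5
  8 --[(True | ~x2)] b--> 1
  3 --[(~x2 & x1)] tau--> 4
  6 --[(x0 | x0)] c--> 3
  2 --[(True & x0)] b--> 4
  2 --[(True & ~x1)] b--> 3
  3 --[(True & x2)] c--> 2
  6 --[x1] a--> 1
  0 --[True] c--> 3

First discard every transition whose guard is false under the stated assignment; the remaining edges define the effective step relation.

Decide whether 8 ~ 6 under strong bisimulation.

Answer: NOT BISIMILAR

Trace:
Bisimulation quotient by refinement:
  π0 = {{0,1,2,3,4,5,6,7,8}}
  π1 = {{0,5,6},{1},{2,8},{3,7},{4}}
  π2 = {{0,5,6},{1},{2},{3,7},{4},{8}}
6 equivalence class(es) (converged in 3)
[8]={8}  [6]={0,5,6}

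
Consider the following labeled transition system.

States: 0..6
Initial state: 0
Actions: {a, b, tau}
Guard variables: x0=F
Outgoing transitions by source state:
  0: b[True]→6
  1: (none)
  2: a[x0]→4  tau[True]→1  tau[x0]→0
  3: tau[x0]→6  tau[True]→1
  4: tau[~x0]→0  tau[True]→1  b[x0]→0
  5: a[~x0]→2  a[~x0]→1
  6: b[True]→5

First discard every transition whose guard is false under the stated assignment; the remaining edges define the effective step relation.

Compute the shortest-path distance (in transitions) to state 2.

Answer: 3

Trace:
Layered search for 2:
  depth 0: {0}
  depth 1: {6}
  depth 2: {5}
  depth 3: {1,2}
depth(2)=3, e.g. b·b·a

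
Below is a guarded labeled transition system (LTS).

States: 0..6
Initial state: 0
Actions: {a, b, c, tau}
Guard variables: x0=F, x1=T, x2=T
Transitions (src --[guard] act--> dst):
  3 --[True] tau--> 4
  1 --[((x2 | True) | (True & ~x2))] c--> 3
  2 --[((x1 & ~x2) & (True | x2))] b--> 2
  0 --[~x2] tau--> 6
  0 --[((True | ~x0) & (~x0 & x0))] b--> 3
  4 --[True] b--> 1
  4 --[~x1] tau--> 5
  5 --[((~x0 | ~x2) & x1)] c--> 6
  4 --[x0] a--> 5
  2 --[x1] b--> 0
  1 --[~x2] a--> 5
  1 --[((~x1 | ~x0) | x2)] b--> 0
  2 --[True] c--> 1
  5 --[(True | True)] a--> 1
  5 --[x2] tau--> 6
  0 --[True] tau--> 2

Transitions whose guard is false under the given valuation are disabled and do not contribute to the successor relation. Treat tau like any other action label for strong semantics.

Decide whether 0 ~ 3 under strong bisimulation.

Refine partition for ~:
  P[0] = {{0,1,2,3,4,5,6}}
  P[1] = {{0,3},{1,2},{4},{5},{6}}
  P[2] = {{0},{1},{2},{3},{4},{5},{6}}
7 equivalence class(es) (converged in 3)
0∈{0}, 3∈{3}

Answer: NOT BISIMILAR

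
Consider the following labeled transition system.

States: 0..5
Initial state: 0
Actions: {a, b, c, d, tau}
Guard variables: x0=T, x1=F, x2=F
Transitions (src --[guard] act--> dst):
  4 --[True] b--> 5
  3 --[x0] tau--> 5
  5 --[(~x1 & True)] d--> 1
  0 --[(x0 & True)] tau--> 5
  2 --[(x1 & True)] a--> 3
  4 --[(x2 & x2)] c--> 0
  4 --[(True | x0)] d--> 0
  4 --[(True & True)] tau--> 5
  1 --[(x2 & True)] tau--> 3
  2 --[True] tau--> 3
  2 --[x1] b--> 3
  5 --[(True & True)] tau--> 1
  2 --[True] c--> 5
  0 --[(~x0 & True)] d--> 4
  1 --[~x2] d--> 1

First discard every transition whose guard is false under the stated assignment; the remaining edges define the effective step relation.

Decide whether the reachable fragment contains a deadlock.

Answer: DEADLOCK-FREE

Analysis:
R = {0,1,5}
  0: tau→5  [deg 1]
  1: d→1  [deg 1]
  5: d→1  tau→1  [deg 2]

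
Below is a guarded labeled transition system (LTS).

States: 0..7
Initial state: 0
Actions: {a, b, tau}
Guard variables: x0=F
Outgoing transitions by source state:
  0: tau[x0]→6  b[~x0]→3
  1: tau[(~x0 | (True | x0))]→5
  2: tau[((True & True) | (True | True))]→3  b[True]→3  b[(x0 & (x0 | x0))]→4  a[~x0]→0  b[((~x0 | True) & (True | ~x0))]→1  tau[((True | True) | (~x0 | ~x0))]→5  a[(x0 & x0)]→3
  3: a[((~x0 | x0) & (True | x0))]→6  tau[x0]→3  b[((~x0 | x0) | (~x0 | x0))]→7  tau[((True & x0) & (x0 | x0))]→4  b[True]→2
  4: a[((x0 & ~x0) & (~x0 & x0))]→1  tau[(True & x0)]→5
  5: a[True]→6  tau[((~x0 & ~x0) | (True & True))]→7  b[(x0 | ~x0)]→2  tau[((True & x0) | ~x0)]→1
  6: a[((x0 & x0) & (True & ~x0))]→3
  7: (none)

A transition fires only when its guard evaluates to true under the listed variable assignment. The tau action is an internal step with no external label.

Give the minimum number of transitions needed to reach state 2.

Answer: 2

Working:
Layered search for 2:
  Layer 0: {0}
  Layer 1: {3}
  Layer 2: {2,6,7}
depth(2)=2, e.g. b·b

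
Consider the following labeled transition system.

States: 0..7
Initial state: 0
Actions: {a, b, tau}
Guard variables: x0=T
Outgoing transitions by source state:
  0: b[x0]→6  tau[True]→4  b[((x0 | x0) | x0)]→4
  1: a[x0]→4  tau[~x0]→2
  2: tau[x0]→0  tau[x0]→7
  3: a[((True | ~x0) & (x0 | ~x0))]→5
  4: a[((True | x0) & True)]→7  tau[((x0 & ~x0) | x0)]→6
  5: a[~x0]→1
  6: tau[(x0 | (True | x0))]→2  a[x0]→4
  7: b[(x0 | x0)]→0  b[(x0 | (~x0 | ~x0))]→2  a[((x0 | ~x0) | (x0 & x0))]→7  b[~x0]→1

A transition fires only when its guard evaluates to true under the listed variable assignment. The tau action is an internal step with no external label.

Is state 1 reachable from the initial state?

Answer: UNREACHABLE

Working:
14 transition(s) survive guard evaluation.
Layer 0: {0}
Layer 1: {4,6}  now seen {0,4,6}
Layer 2: {2,7}  now seen {0,2,4,6,7}
R = {0,2,4,6,7}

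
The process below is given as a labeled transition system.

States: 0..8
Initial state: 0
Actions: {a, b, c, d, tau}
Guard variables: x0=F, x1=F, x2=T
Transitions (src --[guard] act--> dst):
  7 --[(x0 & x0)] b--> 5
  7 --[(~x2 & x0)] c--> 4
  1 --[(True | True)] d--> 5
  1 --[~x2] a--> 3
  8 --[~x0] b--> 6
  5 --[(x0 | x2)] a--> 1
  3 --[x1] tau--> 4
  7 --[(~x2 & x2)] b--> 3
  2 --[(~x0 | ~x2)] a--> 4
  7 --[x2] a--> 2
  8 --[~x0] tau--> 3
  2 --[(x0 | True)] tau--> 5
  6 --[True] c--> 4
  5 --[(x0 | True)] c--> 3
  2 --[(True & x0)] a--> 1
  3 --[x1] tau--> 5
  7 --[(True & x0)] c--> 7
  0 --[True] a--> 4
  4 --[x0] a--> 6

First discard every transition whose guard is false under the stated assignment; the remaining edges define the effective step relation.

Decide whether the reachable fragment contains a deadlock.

R = {0,4}
  0: a→4  [deg 1]
  4: ∅  [deadlock]
witness 4: a

Answer: DEADLOCK at state 4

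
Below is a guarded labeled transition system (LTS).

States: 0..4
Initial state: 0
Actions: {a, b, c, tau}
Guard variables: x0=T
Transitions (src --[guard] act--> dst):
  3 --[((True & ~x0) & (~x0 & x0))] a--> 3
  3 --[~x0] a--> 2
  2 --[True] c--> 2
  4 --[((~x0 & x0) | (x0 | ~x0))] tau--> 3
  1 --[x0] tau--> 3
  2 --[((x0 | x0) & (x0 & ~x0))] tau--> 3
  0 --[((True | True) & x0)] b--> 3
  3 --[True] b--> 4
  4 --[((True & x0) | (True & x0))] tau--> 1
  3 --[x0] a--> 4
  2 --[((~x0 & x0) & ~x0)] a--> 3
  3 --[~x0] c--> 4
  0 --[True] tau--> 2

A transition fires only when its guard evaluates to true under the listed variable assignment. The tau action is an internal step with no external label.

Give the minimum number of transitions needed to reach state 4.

Breadth-first toward 4:
  Layer 0: {0}
  Layer 1: {2,3}
  Layer 2: {4}
depth(4)=2, e.g. b·a

Answer: 2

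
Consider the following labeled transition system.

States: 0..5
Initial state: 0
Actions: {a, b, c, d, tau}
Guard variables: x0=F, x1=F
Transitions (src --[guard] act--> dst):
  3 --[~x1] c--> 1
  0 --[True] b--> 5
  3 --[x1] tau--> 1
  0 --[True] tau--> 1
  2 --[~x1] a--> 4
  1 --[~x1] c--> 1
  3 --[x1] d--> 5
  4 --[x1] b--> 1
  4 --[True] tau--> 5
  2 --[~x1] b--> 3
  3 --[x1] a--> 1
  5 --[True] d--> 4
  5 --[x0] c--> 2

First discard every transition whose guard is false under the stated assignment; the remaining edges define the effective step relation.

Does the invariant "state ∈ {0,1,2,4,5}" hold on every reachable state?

Allowed set {0,1,2,4,5}
Reach set: {0,1,4,5}
  0: ok
  1: ok
  4: ok
  5: ok

Answer: INVARIANT HOLDS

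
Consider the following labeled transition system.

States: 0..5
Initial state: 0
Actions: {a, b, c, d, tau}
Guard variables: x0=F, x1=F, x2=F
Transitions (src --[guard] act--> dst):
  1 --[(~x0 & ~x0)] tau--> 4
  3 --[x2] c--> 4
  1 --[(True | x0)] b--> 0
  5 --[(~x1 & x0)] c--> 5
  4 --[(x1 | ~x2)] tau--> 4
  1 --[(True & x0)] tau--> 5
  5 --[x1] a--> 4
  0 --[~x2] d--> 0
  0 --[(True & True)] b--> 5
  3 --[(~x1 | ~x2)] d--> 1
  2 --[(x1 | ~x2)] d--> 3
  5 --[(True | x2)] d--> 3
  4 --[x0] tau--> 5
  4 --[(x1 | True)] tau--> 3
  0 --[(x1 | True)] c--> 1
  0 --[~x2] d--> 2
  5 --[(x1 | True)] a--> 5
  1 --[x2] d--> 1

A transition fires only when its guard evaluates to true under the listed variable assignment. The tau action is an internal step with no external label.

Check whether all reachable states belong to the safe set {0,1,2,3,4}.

Inv-set: {0,1,2,3,4}
Reachable = {0,1,2,3,4,5}
  0: ✓
  1: ✓
  2: ✓
  3: ✓
  4: ✓
  5: ✗ unsafe
reach 5 via b — violates

Answer: INVARIANT VIOLATED at state 5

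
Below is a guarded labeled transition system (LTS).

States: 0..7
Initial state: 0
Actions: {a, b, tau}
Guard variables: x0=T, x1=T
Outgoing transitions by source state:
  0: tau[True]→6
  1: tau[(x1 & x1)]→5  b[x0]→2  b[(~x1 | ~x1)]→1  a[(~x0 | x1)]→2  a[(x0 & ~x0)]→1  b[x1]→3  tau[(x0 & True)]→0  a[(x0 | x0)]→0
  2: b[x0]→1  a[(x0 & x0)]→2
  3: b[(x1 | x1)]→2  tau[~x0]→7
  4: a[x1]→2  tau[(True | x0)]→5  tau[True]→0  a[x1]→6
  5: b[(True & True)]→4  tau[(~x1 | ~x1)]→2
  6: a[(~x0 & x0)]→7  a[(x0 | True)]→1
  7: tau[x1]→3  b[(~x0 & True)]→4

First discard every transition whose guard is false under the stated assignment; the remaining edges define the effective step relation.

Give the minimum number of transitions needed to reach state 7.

Breadth-first toward 7:
  L0 = {0}
  L1 = {6}
  L2 = {1}
  L3 = {2,3,5}
  L4 = {4}
7 never appears.

Answer: UNREACHABLE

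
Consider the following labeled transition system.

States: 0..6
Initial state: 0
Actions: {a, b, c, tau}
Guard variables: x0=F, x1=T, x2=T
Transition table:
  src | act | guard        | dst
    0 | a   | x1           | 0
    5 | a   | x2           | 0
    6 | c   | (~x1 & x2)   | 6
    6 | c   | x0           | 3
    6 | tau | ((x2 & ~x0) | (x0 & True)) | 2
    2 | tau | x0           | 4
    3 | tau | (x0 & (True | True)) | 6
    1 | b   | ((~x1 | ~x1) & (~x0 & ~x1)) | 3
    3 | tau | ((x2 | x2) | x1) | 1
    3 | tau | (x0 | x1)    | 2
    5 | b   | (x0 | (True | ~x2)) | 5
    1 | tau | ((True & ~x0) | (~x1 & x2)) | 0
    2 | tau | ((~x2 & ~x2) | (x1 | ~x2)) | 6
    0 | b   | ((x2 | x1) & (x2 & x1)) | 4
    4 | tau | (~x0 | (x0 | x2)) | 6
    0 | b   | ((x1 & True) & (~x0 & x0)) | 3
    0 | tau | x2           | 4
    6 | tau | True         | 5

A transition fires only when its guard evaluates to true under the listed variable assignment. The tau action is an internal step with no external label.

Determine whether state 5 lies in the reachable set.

Answer: REACHABLE

Trace:
Guard filter leaves 12 enabled edge(s).
L0 = {0}
L1 = {4}  total {0,4}
L2 = {6}  total {0,4,6}
L3 = {2,5}  total {0,2,4,5,6}
R = {0,2,4,5,6}
Path to 5: b·tau·tau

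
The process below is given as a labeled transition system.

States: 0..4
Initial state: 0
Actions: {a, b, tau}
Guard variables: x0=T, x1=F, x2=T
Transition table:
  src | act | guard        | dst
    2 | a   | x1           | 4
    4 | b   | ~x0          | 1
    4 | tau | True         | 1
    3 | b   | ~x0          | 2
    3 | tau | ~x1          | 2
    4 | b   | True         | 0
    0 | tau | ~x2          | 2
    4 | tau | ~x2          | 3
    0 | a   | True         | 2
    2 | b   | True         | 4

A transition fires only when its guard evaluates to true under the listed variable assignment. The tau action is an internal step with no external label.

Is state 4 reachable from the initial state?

Answer: REACHABLE

Analysis:
Guard filter leaves 5 enabled edge(s).
Layer 0: {0}
Layer 1: {2}  total {0,2}
Layer 2: {4}  total {0,2,4}
Layer 3: {1}  total {0,1,2,4}
Reachable = {0,1,2,4}
witness 4: a·b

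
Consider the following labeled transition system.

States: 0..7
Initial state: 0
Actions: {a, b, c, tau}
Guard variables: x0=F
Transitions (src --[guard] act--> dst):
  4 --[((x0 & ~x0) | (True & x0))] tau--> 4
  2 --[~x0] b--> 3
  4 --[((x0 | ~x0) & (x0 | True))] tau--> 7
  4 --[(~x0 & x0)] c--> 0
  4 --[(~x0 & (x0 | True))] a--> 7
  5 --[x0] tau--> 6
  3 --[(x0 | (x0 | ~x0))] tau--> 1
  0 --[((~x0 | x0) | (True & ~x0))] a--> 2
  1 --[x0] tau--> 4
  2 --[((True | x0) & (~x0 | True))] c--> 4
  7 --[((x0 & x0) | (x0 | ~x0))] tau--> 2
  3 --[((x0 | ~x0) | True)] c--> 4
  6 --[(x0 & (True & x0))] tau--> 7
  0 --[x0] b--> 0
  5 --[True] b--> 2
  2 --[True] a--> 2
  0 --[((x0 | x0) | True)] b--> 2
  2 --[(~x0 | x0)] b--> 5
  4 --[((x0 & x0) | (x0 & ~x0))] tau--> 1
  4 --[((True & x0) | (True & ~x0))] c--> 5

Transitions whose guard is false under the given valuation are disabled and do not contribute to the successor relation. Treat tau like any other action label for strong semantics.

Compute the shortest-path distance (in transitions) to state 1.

Answer: 3

Working:
Breadth-first toward 1:
  depth 0: {0}
  depth 1: {2}
  depth 2: {3,4,5}
  depth 3: {1,7}
first hit 1 at d=3 via a·b·tau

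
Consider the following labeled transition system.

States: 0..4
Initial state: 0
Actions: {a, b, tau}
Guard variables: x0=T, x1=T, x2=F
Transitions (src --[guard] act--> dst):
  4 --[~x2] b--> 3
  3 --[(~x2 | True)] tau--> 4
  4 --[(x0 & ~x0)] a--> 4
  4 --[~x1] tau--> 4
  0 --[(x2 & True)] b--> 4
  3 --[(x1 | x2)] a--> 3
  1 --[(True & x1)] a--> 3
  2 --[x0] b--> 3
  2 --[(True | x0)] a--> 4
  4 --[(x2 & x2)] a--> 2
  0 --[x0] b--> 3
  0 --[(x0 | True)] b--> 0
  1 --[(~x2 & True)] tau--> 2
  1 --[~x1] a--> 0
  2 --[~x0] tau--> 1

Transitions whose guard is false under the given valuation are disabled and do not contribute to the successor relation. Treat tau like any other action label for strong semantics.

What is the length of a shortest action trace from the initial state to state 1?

Breadth-first toward 1:
  Layer 0: {0}
  Layer 1: {3}
  Layer 2: {4}
1 never appears.

Answer: UNREACHABLE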